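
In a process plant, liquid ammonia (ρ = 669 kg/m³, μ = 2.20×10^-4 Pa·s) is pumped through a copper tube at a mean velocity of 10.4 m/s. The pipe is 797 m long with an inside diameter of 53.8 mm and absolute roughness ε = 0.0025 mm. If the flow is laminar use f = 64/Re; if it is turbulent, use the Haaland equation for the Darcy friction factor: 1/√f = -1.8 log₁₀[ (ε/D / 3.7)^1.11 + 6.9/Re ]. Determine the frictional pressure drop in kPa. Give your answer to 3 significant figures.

Reynolds number Re = ρVD/μ = 669 · 10.4 · 0.0538 / 0.00022 = 1.701e+06.
Re > 4000 → turbulent. Relative roughness ε/D = 2.5e-06/0.0538 = 4.65e-05. Haaland: 1/√f = -1.8 log₁₀[(4.65e-05/3.7)^1.11 + 6.9/1.701e+06] = -1.8 log₁₀[3.63e-06 + 4.06e-06] = 9.206, so f = 0.0118.
Darcy-Weisbach: ΔP = f(L/D)(ρV²/2) = 0.0118·(797/0.0538)·(669·10.4²/2) = 0.0118·1.481e+04·3.618e+04 = 6.324e+06 Pa.
ΔP = 6.324e+06 Pa = 6320 kPa.

ΔP ≈ 6320 kPa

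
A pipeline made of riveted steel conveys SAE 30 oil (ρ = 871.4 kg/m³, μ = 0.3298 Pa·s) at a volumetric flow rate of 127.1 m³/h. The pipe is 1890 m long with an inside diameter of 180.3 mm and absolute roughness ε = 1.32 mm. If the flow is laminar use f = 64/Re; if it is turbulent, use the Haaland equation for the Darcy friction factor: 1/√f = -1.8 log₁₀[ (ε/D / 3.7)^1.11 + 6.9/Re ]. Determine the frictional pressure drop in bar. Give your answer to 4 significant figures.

ΔP ≈ 8.485 bar

Q = 127.1 m³/h = 127.1/3600 = 0.03531 m³/s.
Cross-sectional area A = πD²/4 = π(0.1803)²/4 = 0.02553 m²; mean velocity V = Q/A = 0.03531/0.02553 = 1.383 m/s.
Reynolds number Re = ρVD/μ = 871.4 · 1.383 · 0.1803 / 0.33 = 658.8.
Re < 2300 → laminar flow, so f = 64/Re = 64/658.8 = 0.09715 (the turbulent correlation is not needed).
Darcy-Weisbach: ΔP = f(L/D)(ρV²/2) = 0.09715·(1890/0.1803)·(871.4·1.383²/2) = 0.09715·1.048e+04·833.1 = 8.485e+05 Pa.
ΔP = 8.485e+05 Pa = 8.485 bar.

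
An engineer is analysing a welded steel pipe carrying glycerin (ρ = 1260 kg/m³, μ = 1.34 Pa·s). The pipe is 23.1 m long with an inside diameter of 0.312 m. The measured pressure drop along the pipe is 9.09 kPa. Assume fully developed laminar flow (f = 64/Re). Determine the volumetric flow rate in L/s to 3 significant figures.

For laminar flow, f = 64/Re with Re = ρVD/μ, so Darcy-Weisbach reduces to ΔP = 32μLV/D². Solving for V: V = ΔP·D²/(32μL) = 9090·(0.312)²/(32·1.34·23.1) = 0.8933 m/s.
Check: Re = ρVD/μ = 1260·0.8933·0.312/1.34 = 262.1 < 2300, so the laminar assumption holds.
Q = V·A = 0.8933·(π/4·0.312²) = 0.0683 m³/s = 68.3 L/s.

Q ≈ 68.3 L/s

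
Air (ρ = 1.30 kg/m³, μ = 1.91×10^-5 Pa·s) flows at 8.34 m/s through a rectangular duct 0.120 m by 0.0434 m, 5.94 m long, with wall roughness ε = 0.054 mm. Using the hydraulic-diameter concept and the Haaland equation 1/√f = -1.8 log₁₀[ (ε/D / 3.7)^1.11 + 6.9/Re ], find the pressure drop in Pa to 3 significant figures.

ΔP ≈ 103 Pa

Hydraulic diameter D_h = 4A/P = 4·(0.12·0.0434)/(2·(0.12+0.0434)) = 0.02083/0.3268 = 0.06375 m.
Re = ρVD_h/μ = 1.3·8.34·0.06375/1.91e-05 = 3.618e+04.
ε/D_h = 5.4e-05/0.06375 = 0.000847; Haaland gives 1/√f = -1.8 log₁₀[9.11e-05+0.000191] = 6.39, so f = 0.02449.
ΔP = f(L/D_h)(ρV²/2) = 0.02449·5.94/0.06375·45.21 = 103.2 Pa.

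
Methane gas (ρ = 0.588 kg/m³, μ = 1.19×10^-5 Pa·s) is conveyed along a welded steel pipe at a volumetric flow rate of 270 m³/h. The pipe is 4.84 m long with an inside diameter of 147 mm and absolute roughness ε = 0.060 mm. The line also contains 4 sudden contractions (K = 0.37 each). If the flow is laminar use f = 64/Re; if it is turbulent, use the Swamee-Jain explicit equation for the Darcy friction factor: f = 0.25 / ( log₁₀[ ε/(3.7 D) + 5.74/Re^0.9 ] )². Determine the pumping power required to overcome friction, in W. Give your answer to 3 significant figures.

P ≈ 0.981 W

Q = 270 m³/h = 270/3600 = 0.075 m³/s.
Cross-sectional area A = πD²/4 = π(0.147)²/4 = 0.01697 m²; mean velocity V = Q/A = 0.075/0.01697 = 4.419 m/s.
Reynolds number Re = ρVD/μ = 0.588 · 4.419 · 0.147 / 1.19e-05 = 3.21e+04.
Re > 4000 → turbulent. Relative roughness ε/D = 6e-05/0.147 = 0.000408. Swamee-Jain: f = 0.25/(log₁₀[0.000408/3.7 + 5.74/3.21e+04^0.9])² = 0.25/(log₁₀[0.00011 + 0.000505])² = 0.25/(-3.211)² = 0.02425.
Total minor-loss coefficient ΣK = 4·0.37 = 1.48.
ΔP = [f·L/D + ΣK]·(ρV²/2) = [0.02425·4.84/0.147 + 1.48]·(0.588·4.419²/2) = [0.7983 + 1.48]·5.741 = 13.08 Pa.
Pumping power P = QΔP = 0.075·13.08 = 0.9811 W = 0.981 W.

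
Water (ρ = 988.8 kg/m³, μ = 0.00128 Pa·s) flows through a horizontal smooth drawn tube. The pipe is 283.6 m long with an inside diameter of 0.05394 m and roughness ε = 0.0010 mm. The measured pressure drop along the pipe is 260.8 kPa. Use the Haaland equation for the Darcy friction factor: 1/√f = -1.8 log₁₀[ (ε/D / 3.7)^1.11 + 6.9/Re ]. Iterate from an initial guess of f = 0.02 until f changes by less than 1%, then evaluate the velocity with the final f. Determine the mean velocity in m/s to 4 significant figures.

Rearranging Darcy-Weisbach: V = √(2·ΔP·D/(f·L·ρ)). With ε/D = 1e-06/0.05394 = 1.85e-05, iterate starting from f = 0.02:
  f = 0.02 → V = √(2·2.608e+05·0.05394/(0.02·283.6·988.8)) = 2.24 m/s; Re = ρVD/μ = 9.333e+04; f → 0.01815
  f = 0.01815 → V = 2.351 m/s; Re = 9.796e+04; f → 0.01797
  f = 0.01797 → V = 2.363 m/s; Re = 9.846e+04; f → 0.01795
Converged (Δf/f < 1%). With the final f = 0.01795: V = √(2·2.608e+05·0.05394/(0.01795·283.6·988.8)) = 2.364 m/s.

V ≈ 2.364 m/s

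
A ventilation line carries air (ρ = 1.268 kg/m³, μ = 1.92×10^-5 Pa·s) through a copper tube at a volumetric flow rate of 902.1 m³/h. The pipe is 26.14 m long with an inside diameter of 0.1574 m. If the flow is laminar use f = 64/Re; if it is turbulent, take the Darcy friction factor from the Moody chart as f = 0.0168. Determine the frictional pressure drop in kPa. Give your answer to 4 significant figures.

Q = 902.1 m³/h = 902.1/3600 = 0.2506 m³/s.
Cross-sectional area A = πD²/4 = π(0.1574)²/4 = 0.01946 m²; mean velocity V = Q/A = 0.2506/0.01946 = 12.88 m/s.
Reynolds number Re = ρVD/μ = 1.268 · 12.88 · 0.1574 / 1.92e-05 = 1.339e+05.
Re > 4000 → turbulent; use the Moody-chart value f = 0.0168.
Darcy-Weisbach: ΔP = f(L/D)(ρV²/2) = 0.0168·(26.14/0.1574)·(1.268·12.88²/2) = 0.0168·166.1·105.1 = 293.4 Pa.
ΔP = 293.4 Pa = 0.2934 kPa.

ΔP ≈ 0.2934 kPa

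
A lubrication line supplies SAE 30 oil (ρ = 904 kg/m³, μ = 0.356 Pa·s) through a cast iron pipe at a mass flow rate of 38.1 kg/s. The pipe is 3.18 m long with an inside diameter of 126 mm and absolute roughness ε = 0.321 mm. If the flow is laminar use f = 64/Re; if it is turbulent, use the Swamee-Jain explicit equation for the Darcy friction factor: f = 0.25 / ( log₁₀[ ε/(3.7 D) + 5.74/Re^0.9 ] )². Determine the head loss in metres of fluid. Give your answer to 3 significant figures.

A = πD²/4 = π(0.126)²/4 = 0.01247 m²; mean velocity V = ṁ/(ρA) = 38.1/(904 · 0.01247) = 3.38 m/s.
Reynolds number Re = ρVD/μ = 904 · 3.38 · 0.126 / 0.356 = 1081.
Re < 2300 → laminar flow, so f = 64/Re = 64/1081 = 0.05918 (the turbulent correlation is not needed).
Darcy-Weisbach: ΔP = f(L/D)(ρV²/2) = 0.05918·(3.18/0.126)·(904·3.38²/2) = 0.05918·25.24·5164 = 7713 Pa.
Head loss h_f = ΔP/(ρg) = 7713/(904·9.81) = 0.870 m.

h_f ≈ 0.870 m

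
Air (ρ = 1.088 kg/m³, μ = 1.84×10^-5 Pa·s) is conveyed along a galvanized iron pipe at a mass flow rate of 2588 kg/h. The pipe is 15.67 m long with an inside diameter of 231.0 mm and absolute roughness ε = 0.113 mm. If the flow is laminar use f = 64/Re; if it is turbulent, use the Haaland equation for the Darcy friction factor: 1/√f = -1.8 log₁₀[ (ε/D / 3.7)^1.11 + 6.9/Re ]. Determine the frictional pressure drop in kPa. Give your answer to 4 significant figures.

ṁ = 2588 kg/h = 2588/3600 = 0.7189 kg/s.
A = πD²/4 = π(0.231)²/4 = 0.04191 m²; mean velocity V = ṁ/(ρA) = 0.7189/(1.088 · 0.04191) = 15.77 m/s.
Reynolds number Re = ρVD/μ = 1.088 · 15.77 · 0.231 / 1.84e-05 = 2.153e+05.
Re > 4000 → turbulent. Relative roughness ε/D = 0.000113/0.231 = 0.000489. Haaland: 1/√f = -1.8 log₁₀[(0.000489/3.7)^1.11 + 6.9/2.153e+05] = -1.8 log₁₀[4.95e-05 + 3.2e-05] = 7.36, so f = 0.01846.
Darcy-Weisbach: ΔP = f(L/D)(ρV²/2) = 0.01846·(15.67/0.231)·(1.088·15.77²/2) = 0.01846·67.84·135.2 = 169.4 Pa.
ΔP = 169.4 Pa = 0.1694 kPa.

ΔP ≈ 0.1694 kPa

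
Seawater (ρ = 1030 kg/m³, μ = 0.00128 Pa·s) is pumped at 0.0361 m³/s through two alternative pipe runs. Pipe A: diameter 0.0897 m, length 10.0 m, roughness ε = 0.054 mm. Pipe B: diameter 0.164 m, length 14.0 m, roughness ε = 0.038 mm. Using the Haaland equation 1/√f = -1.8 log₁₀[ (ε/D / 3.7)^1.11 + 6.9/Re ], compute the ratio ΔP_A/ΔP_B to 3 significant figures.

Pipe A: V = Q/A = 0.0361/0.006319 = 5.713 m/s; Re = 4.123e+05; ε/D = 0.000602; Haaland → f = 0.01834; ΔP_A = f(L/D)(ρV²/2) = 3.437e+04 Pa.
Pipe B: V = Q/A = 0.0361/0.02112 = 1.709 m/s; Re = 2.255e+05; ε/D = 0.000232; Haaland → f = 0.01683; ΔP_B = f(L/D)(ρV²/2) = 2161 Pa.
ΔP_A/ΔP_B = 3.437e+04/2161 = 15.9.

ΔP_A/ΔP_B ≈ 15.9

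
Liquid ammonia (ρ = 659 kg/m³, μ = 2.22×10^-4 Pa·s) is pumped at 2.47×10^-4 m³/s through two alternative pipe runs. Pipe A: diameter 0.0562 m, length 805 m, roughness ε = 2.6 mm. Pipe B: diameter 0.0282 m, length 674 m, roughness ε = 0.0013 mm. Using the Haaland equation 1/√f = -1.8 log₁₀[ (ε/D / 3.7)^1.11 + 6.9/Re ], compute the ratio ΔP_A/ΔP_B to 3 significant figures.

ΔP_A/ΔP_B ≈ 0.117

Pipe A: V = Q/A = 0.000247/0.002481 = 0.09957 m/s; Re = 1.661e+04; ε/D = 0.0463; Haaland → f = 0.07069; ΔP_A = f(L/D)(ρV²/2) = 3308 Pa.
Pipe B: V = Q/A = 0.000247/0.0006246 = 0.3955 m/s; Re = 3.31e+04; ε/D = 4.61e-05; Haaland → f = 0.02287; ΔP_B = f(L/D)(ρV²/2) = 2.817e+04 Pa.
ΔP_A/ΔP_B = 3308/2.817e+04 = 0.117.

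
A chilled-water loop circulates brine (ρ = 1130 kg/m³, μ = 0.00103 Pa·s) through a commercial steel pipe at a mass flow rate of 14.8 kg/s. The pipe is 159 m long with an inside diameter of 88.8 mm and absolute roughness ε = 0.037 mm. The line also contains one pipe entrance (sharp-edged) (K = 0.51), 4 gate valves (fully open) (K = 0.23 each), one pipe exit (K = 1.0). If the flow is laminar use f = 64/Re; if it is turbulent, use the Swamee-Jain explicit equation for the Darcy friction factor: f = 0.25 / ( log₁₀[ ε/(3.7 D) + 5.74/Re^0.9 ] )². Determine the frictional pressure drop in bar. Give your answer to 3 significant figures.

ΔP ≈ 0.895 bar

A = πD²/4 = π(0.0888)²/4 = 0.006193 m²; mean velocity V = ṁ/(ρA) = 14.8/(1130 · 0.006193) = 2.115 m/s.
Reynolds number Re = ρVD/μ = 1130 · 2.115 · 0.0888 / 0.00103 = 2.06e+05.
Re > 4000 → turbulent. Relative roughness ε/D = 3.7e-05/0.0888 = 0.000417. Swamee-Jain: f = 0.25/(log₁₀[0.000417/3.7 + 5.74/2.06e+05^0.9])² = 0.25/(log₁₀[0.000113 + 9.47e-05])² = 0.25/(-3.683)² = 0.01843.
Total minor-loss coefficient ΣK = 1·0.51 + 4·0.23 + 1·1 = 2.43.
ΔP = [f·L/D + ΣK]·(ρV²/2) = [0.01843·159/0.0888 + 2.43]·(1130·2.115²/2) = [32.99 + 2.43]·2527 = 8.951e+04 Pa.
ΔP = 8.951e+04 Pa = 0.895 bar.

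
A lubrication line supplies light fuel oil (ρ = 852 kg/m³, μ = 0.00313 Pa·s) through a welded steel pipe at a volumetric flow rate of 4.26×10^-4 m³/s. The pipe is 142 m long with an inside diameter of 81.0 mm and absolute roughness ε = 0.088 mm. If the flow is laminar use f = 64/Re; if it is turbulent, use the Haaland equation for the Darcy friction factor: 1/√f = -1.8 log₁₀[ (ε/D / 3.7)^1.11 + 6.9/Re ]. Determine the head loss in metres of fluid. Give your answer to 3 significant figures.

Cross-sectional area A = πD²/4 = π(0.081)²/4 = 0.005153 m²; mean velocity V = Q/A = 0.000426/0.005153 = 0.08267 m/s.
Reynolds number Re = ρVD/μ = 852 · 0.08267 · 0.081 / 0.00313 = 1823.
Re < 2300 → laminar flow, so f = 64/Re = 64/1823 = 0.03511 (the turbulent correlation is not needed).
Darcy-Weisbach: ΔP = f(L/D)(ρV²/2) = 0.03511·(142/0.081)·(852·0.08267²/2) = 0.03511·1753·2.911 = 179.2 Pa.
Head loss h_f = ΔP/(ρg) = 179.2/(852·9.81) = 0.0214 m.

h_f ≈ 0.0214 m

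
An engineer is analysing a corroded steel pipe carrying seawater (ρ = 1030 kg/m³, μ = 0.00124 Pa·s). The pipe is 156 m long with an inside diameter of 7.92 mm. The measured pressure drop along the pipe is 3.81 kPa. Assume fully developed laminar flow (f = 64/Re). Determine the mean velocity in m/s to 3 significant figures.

For laminar flow, f = 64/Re with Re = ρVD/μ, so Darcy-Weisbach reduces to ΔP = 32μLV/D². Solving for V: V = ΔP·D²/(32μL) = 3810·(0.00792)²/(32·0.00124·156) = 0.03861 m/s.
Check: Re = ρVD/μ = 1030·0.03861·0.00792/0.00124 = 254 < 2300, so the laminar assumption holds.

V ≈ 0.0386 m/s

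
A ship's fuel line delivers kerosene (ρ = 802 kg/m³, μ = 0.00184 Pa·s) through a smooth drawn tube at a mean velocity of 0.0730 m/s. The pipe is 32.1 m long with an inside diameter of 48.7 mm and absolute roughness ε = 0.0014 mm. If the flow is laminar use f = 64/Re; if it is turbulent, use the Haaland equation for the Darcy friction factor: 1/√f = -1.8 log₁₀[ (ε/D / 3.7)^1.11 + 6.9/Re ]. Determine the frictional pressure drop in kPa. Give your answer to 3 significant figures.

Reynolds number Re = ρVD/μ = 802 · 0.073 · 0.0487 / 0.00184 = 1550.
Re < 2300 → laminar flow, so f = 64/Re = 64/1550 = 0.0413 (the turbulent correlation is not needed).
Darcy-Weisbach: ΔP = f(L/D)(ρV²/2) = 0.0413·(32.1/0.0487)·(802·0.073²/2) = 0.0413·659.1·2.137 = 58.18 Pa.
ΔP = 58.18 Pa = 0.0582 kPa.

ΔP ≈ 0.0582 kPa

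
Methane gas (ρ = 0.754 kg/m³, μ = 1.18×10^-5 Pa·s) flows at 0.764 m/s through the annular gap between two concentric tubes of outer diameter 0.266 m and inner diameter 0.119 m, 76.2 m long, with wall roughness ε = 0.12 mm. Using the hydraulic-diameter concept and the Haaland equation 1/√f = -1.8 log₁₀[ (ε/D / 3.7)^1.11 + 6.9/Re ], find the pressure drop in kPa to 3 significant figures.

Hydraulic diameter D_h = 4A/P = D_o - D_i = 0.266 - 0.119 = 0.147 m.
Re = ρVD_h/μ = 0.754·0.764·0.147/1.18e-05 = 7176.
ε/D_h = 0.00012/0.147 = 0.000816; Haaland gives 1/√f = -1.8 log₁₀[8.74e-05+0.000961] = 5.363, so f = 0.03477.
ΔP = f(L/D_h)(ρV²/2) = 0.03477·76.2/0.147·0.2201 = 3.966 Pa.
ΔP = 0.00397 kPa.

ΔP ≈ 0.00397 kPa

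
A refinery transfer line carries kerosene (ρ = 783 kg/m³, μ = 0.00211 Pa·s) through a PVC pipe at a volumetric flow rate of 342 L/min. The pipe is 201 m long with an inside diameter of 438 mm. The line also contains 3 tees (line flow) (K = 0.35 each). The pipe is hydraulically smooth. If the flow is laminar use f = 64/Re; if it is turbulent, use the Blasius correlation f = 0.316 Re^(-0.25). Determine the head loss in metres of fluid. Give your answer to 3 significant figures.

Q = 342 L/min = 342/60000 = 0.0057 m³/s.
Cross-sectional area A = πD²/4 = π(0.438)²/4 = 0.1507 m²; mean velocity V = Q/A = 0.0057/0.1507 = 0.03783 m/s.
Reynolds number Re = ρVD/μ = 783 · 0.03783 · 0.438 / 0.00211 = 6149.
Re > 4000 → turbulent. Smooth-pipe (Blasius): f = 0.316 Re^(-0.25) = 0.316/(6149)^0.25 = 0.03569.
Total minor-loss coefficient ΣK = 3·0.35 = 1.05.
ΔP = [f·L/D + ΣK]·(ρV²/2) = [0.03569·201/0.438 + 1.05]·(783·0.03783²/2) = [16.38 + 1.05]·0.5603 = 9.764 Pa.
Head loss h_f = ΔP/(ρg) = 9.764/(783·9.81) = 0.00127 m.

h_f ≈ 0.00127 m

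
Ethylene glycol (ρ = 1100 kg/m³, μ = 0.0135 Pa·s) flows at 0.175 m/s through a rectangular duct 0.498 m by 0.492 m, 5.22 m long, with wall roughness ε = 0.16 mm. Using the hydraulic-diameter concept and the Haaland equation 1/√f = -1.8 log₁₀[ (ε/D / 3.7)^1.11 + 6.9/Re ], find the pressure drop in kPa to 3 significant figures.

Hydraulic diameter D_h = 4A/P = 4·(0.498·0.492)/(2·(0.498+0.492)) = 0.9801/1.98 = 0.495 m.
Re = ρVD_h/μ = 1100·0.175·0.495/0.0135 = 7058.
ε/D_h = 0.00016/0.495 = 0.000323; Haaland gives 1/√f = -1.8 log₁₀[3.13e-05+0.000978] = 5.393, so f = 0.03438.
ΔP = f(L/D_h)(ρV²/2) = 0.03438·5.22/0.495·16.84 = 6.107 Pa.
ΔP = 0.00611 kPa.

ΔP ≈ 0.00611 kPa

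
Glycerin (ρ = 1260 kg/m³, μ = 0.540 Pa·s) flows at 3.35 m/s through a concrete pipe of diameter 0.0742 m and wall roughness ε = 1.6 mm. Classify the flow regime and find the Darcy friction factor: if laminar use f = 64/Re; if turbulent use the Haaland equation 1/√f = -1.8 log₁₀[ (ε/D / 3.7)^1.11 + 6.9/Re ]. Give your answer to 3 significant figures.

f ≈ 0.110

Re = ρVD/μ = 1260·3.35·0.0742/0.54 = 580.
Re < 2300 → laminar, so f = 64/Re = 0.1103 (roughness is irrelevant in laminar flow).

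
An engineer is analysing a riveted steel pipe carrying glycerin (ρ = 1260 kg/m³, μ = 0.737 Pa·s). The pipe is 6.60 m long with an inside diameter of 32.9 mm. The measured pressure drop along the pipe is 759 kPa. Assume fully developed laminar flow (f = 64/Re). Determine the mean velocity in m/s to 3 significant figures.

V ≈ 5.28 m/s

For laminar flow, f = 64/Re with Re = ρVD/μ, so Darcy-Weisbach reduces to ΔP = 32μLV/D². Solving for V: V = ΔP·D²/(32μL) = 7.59e+05·(0.0329)²/(32·0.737·6.6) = 5.278 m/s.
Check: Re = ρVD/μ = 1260·5.278·0.0329/0.737 = 296.9 < 2300, so the laminar assumption holds.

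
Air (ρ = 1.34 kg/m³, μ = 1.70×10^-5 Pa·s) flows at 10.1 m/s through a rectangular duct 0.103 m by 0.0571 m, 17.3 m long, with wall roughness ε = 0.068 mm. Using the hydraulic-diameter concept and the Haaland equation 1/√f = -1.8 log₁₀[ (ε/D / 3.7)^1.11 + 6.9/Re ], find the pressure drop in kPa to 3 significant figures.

ΔP ≈ 0.371 kPa

Hydraulic diameter D_h = 4A/P = 4·(0.103·0.0571)/(2·(0.103+0.0571)) = 0.02353/0.3202 = 0.07347 m.
Re = ρVD_h/μ = 1.34·10.1·0.07347/1.7e-05 = 5.849e+04.
ε/D_h = 6.8e-05/0.07347 = 0.000926; Haaland gives 1/√f = -1.8 log₁₀[0.0001+0.000118] = 6.589, so f = 0.02303.
ΔP = f(L/D_h)(ρV²/2) = 0.02303·17.3/0.07347·68.35 = 370.7 Pa.
ΔP = 0.371 kPa.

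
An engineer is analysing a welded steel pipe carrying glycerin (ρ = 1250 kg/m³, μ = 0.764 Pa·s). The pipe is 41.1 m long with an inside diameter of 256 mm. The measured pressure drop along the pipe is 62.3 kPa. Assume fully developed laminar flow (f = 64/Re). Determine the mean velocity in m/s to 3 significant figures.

V ≈ 4.06 m/s

For laminar flow, f = 64/Re with Re = ρVD/μ, so Darcy-Weisbach reduces to ΔP = 32μLV/D². Solving for V: V = ΔP·D²/(32μL) = 6.23e+04·(0.256)²/(32·0.764·41.1) = 4.063 m/s.
Check: Re = ρVD/μ = 1250·4.063·0.256/0.764 = 1702 < 2300, so the laminar assumption holds.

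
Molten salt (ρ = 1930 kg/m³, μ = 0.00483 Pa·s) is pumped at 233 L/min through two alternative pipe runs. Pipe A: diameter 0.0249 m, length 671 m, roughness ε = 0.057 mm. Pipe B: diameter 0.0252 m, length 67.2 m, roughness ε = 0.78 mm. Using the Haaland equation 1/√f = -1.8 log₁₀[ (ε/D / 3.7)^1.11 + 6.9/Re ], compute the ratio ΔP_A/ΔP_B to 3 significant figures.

Pipe A: V = Q/A = 0.003883/0.000487 = 7.975 m/s; Re = 7.935e+04; ε/D = 0.00229; Haaland → f = 0.02605; ΔP_A = f(L/D)(ρV²/2) = 4.309e+07 Pa.
Pipe B: V = Q/A = 0.003883/0.0004988 = 7.786 m/s; Re = 7.84e+04; ε/D = 0.031; Haaland → f = 0.05843; ΔP_B = f(L/D)(ρV²/2) = 9.115e+06 Pa.
ΔP_A/ΔP_B = 4.309e+07/9.115e+06 = 4.73.

ΔP_A/ΔP_B ≈ 4.73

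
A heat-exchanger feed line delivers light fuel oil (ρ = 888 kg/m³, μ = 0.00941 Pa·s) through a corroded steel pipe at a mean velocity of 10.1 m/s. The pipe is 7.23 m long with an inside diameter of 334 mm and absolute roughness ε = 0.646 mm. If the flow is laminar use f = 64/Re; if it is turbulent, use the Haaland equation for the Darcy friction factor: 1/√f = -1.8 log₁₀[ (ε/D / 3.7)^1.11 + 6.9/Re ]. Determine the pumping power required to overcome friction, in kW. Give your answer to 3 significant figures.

Reynolds number Re = ρVD/μ = 888 · 10.1 · 0.334 / 0.00941 = 3.183e+05.
Re > 4000 → turbulent. Relative roughness ε/D = 0.000646/0.334 = 0.00193. Haaland: 1/√f = -1.8 log₁₀[(0.00193/3.7)^1.11 + 6.9/3.183e+05] = -1.8 log₁₀[0.000228 + 2.17e-05] = 6.486, so f = 0.02377.
Darcy-Weisbach: ΔP = f(L/D)(ρV²/2) = 0.02377·(7.23/0.334)·(888·10.1²/2) = 0.02377·21.65·4.529e+04 = 2.331e+04 Pa.
Q = V·A = 10.1·0.08762 = 0.8849 m³/s.
Pumping power P = QΔP = 0.8849·2.331e+04 = 20630 W = 20.6 kW.

P ≈ 20.6 kW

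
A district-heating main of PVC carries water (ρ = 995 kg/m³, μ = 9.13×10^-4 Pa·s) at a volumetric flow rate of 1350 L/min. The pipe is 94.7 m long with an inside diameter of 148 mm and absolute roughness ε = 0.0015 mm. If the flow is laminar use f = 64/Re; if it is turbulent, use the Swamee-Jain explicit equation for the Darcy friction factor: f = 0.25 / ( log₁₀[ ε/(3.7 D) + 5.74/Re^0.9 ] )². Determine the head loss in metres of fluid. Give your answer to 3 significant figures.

h_f ≈ 0.863 m

Q = 1350 L/min = 1350/60000 = 0.0225 m³/s.
Cross-sectional area A = πD²/4 = π(0.148)²/4 = 0.0172 m²; mean velocity V = Q/A = 0.0225/0.0172 = 1.308 m/s.
Reynolds number Re = ρVD/μ = 995 · 1.308 · 0.148 / 0.000913 = 2.11e+05.
Re > 4000 → turbulent. Relative roughness ε/D = 1.5e-06/0.148 = 1.01e-05. Swamee-Jain: f = 0.25/(log₁₀[1.01e-05/3.7 + 5.74/2.11e+05^0.9])² = 0.25/(log₁₀[2.74e-06 + 9.27e-05])² = 0.25/(-4.02)² = 0.01547.
Darcy-Weisbach: ΔP = f(L/D)(ρV²/2) = 0.01547·(94.7/0.148)·(995·1.308²/2) = 0.01547·639.9·851 = 8423 Pa.
Head loss h_f = ΔP/(ρg) = 8423/(995·9.81) = 0.863 m.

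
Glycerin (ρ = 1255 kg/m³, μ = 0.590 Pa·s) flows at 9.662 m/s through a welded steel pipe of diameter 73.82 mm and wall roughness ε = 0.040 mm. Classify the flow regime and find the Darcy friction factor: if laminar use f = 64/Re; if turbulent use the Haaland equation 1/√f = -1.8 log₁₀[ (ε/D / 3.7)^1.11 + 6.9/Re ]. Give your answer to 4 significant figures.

Re = ρVD/μ = 1255·9.662·0.07382/0.59 = 1517.
Re < 2300 → laminar, so f = 64/Re = 0.04218 (roughness is irrelevant in laminar flow).

f ≈ 0.04218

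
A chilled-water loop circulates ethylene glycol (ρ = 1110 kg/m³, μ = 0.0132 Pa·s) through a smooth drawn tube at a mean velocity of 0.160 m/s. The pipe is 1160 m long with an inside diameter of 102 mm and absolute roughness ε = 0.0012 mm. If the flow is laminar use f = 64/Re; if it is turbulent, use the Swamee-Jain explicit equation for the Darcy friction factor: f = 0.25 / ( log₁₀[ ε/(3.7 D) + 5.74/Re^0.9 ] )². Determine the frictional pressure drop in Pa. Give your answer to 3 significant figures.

ΔP ≈ 7540 Pa

Reynolds number Re = ρVD/μ = 1110 · 0.16 · 0.102 / 0.0132 = 1372.
Re < 2300 → laminar flow, so f = 64/Re = 64/1372 = 0.04663 (the turbulent correlation is not needed).
Darcy-Weisbach: ΔP = f(L/D)(ρV²/2) = 0.04663·(1160/0.102)·(1110·0.16²/2) = 0.04663·1.137e+04·14.21 = 7535 Pa.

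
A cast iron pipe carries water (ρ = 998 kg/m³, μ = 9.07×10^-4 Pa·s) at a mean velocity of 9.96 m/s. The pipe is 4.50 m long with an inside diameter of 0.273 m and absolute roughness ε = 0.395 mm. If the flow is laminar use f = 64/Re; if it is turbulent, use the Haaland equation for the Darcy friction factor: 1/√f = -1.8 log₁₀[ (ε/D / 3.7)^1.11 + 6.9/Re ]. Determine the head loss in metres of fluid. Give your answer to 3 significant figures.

h_f ≈ 1.80 m

Reynolds number Re = ρVD/μ = 998 · 9.96 · 0.273 / 0.000907 = 2.992e+06.
Re > 4000 → turbulent. Relative roughness ε/D = 0.000395/0.273 = 0.00145. Haaland: 1/√f = -1.8 log₁₀[(0.00145/3.7)^1.11 + 6.9/2.992e+06] = -1.8 log₁₀[0.000165 + 2.31e-06] = 6.798, so f = 0.02164.
Darcy-Weisbach: ΔP = f(L/D)(ρV²/2) = 0.02164·(4.5/0.273)·(998·9.96²/2) = 0.02164·16.48·4.95e+04 = 1.766e+04 Pa.
Head loss h_f = ΔP/(ρg) = 1.766e+04/(998·9.81) = 1.80 m.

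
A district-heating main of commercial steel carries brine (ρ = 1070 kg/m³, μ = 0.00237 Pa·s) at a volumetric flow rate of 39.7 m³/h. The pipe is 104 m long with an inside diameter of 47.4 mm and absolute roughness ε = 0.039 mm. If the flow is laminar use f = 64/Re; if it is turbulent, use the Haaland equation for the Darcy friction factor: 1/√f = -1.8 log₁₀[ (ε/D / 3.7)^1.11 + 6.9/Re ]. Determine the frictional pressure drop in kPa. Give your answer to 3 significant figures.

ΔP ≈ 952 kPa

Q = 39.7 m³/h = 39.7/3600 = 0.01103 m³/s.
Cross-sectional area A = πD²/4 = π(0.0474)²/4 = 0.001765 m²; mean velocity V = Q/A = 0.01103/0.001765 = 6.249 m/s.
Reynolds number Re = ρVD/μ = 1070 · 6.249 · 0.0474 / 0.00237 = 1.337e+05.
Re > 4000 → turbulent. Relative roughness ε/D = 3.9e-05/0.0474 = 0.000823. Haaland: 1/√f = -1.8 log₁₀[(0.000823/3.7)^1.11 + 6.9/1.337e+05] = -1.8 log₁₀[8.82e-05 + 5.16e-05] = 6.938, so f = 0.02077.
Darcy-Weisbach: ΔP = f(L/D)(ρV²/2) = 0.02077·(104/0.0474)·(1070·6.249²/2) = 0.02077·2194·2.089e+04 = 9.523e+05 Pa.
ΔP = 9.523e+05 Pa = 952 kPa.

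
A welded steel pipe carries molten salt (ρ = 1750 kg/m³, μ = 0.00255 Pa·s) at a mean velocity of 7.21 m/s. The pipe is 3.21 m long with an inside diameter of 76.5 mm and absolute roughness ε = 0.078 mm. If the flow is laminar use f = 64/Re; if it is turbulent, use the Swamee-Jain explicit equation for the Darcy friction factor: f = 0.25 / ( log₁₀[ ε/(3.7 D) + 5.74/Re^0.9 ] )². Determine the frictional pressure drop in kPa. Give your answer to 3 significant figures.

Reynolds number Re = ρVD/μ = 1750 · 7.21 · 0.0765 / 0.00255 = 3.785e+05.
Re > 4000 → turbulent. Relative roughness ε/D = 7.8e-05/0.0765 = 0.00102. Swamee-Jain: f = 0.25/(log₁₀[0.00102/3.7 + 5.74/3.785e+05^0.9])² = 0.25/(log₁₀[0.000276 + 5.48e-05])² = 0.25/(-3.481)² = 0.02063.
Darcy-Weisbach: ΔP = f(L/D)(ρV²/2) = 0.02063·(3.21/0.0765)·(1750·7.21²/2) = 0.02063·41.96·4.549e+04 = 3.938e+04 Pa.
ΔP = 3.938e+04 Pa = 39.4 kPa.

ΔP ≈ 39.4 kPa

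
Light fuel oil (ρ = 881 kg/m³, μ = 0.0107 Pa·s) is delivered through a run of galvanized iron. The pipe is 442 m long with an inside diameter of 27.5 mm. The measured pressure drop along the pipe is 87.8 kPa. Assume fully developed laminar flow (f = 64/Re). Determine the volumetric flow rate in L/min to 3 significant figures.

Q ≈ 15.6 L/min

For laminar flow, f = 64/Re with Re = ρVD/μ, so Darcy-Weisbach reduces to ΔP = 32μLV/D². Solving for V: V = ΔP·D²/(32μL) = 8.78e+04·(0.0275)²/(32·0.0107·442) = 0.4387 m/s.
Check: Re = ρVD/μ = 881·0.4387·0.0275/0.0107 = 993.4 < 2300, so the laminar assumption holds.
Q = V·A = 0.4387·(π/4·0.0275²) = 0.0002606 m³/s = 15.6 L/min.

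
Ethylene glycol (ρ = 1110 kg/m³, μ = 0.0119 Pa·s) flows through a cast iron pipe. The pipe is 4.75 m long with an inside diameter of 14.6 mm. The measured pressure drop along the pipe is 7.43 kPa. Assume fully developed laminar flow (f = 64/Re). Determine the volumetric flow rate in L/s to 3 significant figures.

Q ≈ 0.147 L/s

For laminar flow, f = 64/Re with Re = ρVD/μ, so Darcy-Weisbach reduces to ΔP = 32μLV/D². Solving for V: V = ΔP·D²/(32μL) = 7430·(0.0146)²/(32·0.0119·4.75) = 0.8756 m/s.
Check: Re = ρVD/μ = 1110·0.8756·0.0146/0.0119 = 1192 < 2300, so the laminar assumption holds.
Q = V·A = 0.8756·(π/4·0.0146²) = 0.0001466 m³/s = 0.147 L/s.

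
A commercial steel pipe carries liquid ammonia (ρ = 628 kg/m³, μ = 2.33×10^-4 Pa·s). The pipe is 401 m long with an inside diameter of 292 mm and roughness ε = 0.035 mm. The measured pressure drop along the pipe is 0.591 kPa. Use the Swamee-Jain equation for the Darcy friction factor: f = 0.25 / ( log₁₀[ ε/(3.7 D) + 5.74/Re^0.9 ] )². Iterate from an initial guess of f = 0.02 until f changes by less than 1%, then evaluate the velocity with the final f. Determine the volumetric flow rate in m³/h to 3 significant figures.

Q ≈ 70.1 m³/h

Rearranging Darcy-Weisbach: V = √(2·ΔP·D/(f·L·ρ)). With ε/D = 3.5e-05/0.292 = 0.00012, iterate starting from f = 0.02:
  f = 0.02 → V = √(2·591·0.292/(0.02·401·628)) = 0.2618 m/s; Re = ρVD/μ = 2.06e+05; f → 0.01647
  f = 0.01647 → V = 0.2885 m/s; Re = 2.27e+05; f → 0.01624
  f = 0.01624 → V = 0.2905 m/s; Re = 2.286e+05; f → 0.01622
Converged (Δf/f < 1%). With the final f = 0.01622: V = √(2·591·0.292/(0.01622·401·628)) = 0.2907 m/s.
Q = V·A = 0.2907·(π/4·0.292²) = 0.01947 m³/s = 70.1 m³/h.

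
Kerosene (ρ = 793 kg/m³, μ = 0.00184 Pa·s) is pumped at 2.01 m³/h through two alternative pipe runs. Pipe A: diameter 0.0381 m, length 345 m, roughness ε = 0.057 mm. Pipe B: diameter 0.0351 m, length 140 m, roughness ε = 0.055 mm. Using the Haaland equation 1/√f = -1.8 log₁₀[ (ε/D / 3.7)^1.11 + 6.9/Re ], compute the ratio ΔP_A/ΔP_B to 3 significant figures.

ΔP_A/ΔP_B ≈ 1.66

Pipe A: V = Q/A = 0.0005583/0.00114 = 0.4897 m/s; Re = 8041; ε/D = 0.0015; Haaland → f = 0.03458; ΔP_A = f(L/D)(ρV²/2) = 2.978e+04 Pa.
Pipe B: V = Q/A = 0.0005583/0.0009676 = 0.577 m/s; Re = 8729; ε/D = 0.00157; Haaland → f = 0.034; ΔP_B = f(L/D)(ρV²/2) = 1.79e+04 Pa.
ΔP_A/ΔP_B = 2.978e+04/1.79e+04 = 1.66.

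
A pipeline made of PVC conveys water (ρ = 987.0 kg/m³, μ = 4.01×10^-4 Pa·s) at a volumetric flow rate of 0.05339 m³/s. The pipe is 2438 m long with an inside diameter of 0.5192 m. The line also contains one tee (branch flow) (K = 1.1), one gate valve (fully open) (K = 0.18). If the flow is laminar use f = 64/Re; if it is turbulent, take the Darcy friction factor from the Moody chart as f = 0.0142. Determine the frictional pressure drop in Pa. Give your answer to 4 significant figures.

ΔP ≈ 2133 Pa

Cross-sectional area A = πD²/4 = π(0.5192)²/4 = 0.2117 m²; mean velocity V = Q/A = 0.05339/0.2117 = 0.2522 m/s.
Reynolds number Re = ρVD/μ = 987 · 0.2522 · 0.5192 / 0.000401 = 3.223e+05.
Re > 4000 → turbulent; use the Moody-chart value f = 0.0142.
Total minor-loss coefficient ΣK = 1·1.1 + 1·0.18 = 1.28.
ΔP = [f·L/D + ΣK]·(ρV²/2) = [0.0142·2438/0.5192 + 1.28]·(987·0.2522²/2) = [66.68 + 1.28]·31.38 = 2133 Pa.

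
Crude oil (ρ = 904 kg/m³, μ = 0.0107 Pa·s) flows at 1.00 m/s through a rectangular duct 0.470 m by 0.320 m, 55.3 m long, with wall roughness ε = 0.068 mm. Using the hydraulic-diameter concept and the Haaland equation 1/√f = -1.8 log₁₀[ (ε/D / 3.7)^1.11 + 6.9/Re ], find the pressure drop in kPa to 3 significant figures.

ΔP ≈ 1.53 kPa

Hydraulic diameter D_h = 4A/P = 4·(0.47·0.32)/(2·(0.47+0.32)) = 0.6016/1.58 = 0.3808 m.
Re = ρVD_h/μ = 904·1·0.3808/0.0107 = 3.217e+04.
ε/D_h = 6.8e-05/0.3808 = 0.000179; Haaland gives 1/√f = -1.8 log₁₀[1.62e-05+0.000214] = 6.547, so f = 0.02333.
ΔP = f(L/D_h)(ρV²/2) = 0.02333·55.3/0.3808·452 = 1532 Pa.
ΔP = 1.53 kPa.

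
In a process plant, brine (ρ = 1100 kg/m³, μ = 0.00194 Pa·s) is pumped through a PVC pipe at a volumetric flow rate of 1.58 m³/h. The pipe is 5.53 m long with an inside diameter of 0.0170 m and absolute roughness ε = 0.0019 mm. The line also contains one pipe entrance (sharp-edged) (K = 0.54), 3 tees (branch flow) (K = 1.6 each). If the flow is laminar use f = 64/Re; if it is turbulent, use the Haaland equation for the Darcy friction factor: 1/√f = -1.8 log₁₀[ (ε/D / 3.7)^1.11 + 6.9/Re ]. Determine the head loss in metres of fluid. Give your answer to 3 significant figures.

Q = 1.58 m³/h = 1.58/3600 = 0.0004389 m³/s.
Cross-sectional area A = πD²/4 = π(0.017)²/4 = 0.000227 m²; mean velocity V = Q/A = 0.0004389/0.000227 = 1.934 m/s.
Reynolds number Re = ρVD/μ = 1100 · 1.934 · 0.017 / 0.00194 = 1.864e+04.
Re > 4000 → turbulent. Relative roughness ε/D = 1.9e-06/0.017 = 0.000112. Haaland: 1/√f = -1.8 log₁₀[(0.000112/3.7)^1.11 + 6.9/1.864e+04] = -1.8 log₁₀[9.61e-06 + 0.00037] = 6.157, so f = 0.02638.
Total minor-loss coefficient ΣK = 1·0.54 + 3·1.6 = 5.34.
ΔP = [f·L/D + ΣK]·(ρV²/2) = [0.02638·5.53/0.017 + 5.34]·(1100·1.934²/2) = [8.582 + 5.34]·2056 = 2.863e+04 Pa.
Head loss h_f = ΔP/(ρg) = 2.863e+04/(1100·9.81) = 2.65 m.

h_f ≈ 2.65 m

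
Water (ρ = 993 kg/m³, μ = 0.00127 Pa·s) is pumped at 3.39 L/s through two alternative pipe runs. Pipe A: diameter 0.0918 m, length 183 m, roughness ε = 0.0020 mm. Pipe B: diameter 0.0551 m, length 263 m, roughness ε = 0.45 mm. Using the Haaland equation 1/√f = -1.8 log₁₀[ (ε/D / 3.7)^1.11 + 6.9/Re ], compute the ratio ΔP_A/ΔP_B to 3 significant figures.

ΔP_A/ΔP_B ≈ 0.0330

Pipe A: V = Q/A = 0.00339/0.006619 = 0.5122 m/s; Re = 3.676e+04; ε/D = 2.18e-05; Haaland → f = 0.02227; ΔP_A = f(L/D)(ρV²/2) = 5782 Pa.
Pipe B: V = Q/A = 0.00339/0.002384 = 1.422 m/s; Re = 6.125e+04; ε/D = 0.00817; Haaland → f = 0.03652; ΔP_B = f(L/D)(ρV²/2) = 1.75e+05 Pa.
ΔP_A/ΔP_B = 5782/1.75e+05 = 0.0330.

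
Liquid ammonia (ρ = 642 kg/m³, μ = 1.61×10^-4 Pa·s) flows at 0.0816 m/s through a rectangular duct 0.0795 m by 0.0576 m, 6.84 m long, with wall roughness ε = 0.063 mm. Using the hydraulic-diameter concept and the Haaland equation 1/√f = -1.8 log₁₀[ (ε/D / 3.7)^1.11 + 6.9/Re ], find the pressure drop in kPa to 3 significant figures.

Hydraulic diameter D_h = 4A/P = 4·(0.0795·0.0576)/(2·(0.0795+0.0576)) = 0.01832/0.2742 = 0.0668 m.
Re = ρVD_h/μ = 642·0.0816·0.0668/0.000161 = 2.174e+04.
ε/D_h = 6.3e-05/0.0668 = 0.000943; Haaland gives 1/√f = -1.8 log₁₀[0.000103+0.000317] = 6.078, so f = 0.02707.
ΔP = f(L/D_h)(ρV²/2) = 0.02707·6.84/0.0668·2.137 = 5.924 Pa.
ΔP = 0.00592 kPa.

ΔP ≈ 0.00592 kPa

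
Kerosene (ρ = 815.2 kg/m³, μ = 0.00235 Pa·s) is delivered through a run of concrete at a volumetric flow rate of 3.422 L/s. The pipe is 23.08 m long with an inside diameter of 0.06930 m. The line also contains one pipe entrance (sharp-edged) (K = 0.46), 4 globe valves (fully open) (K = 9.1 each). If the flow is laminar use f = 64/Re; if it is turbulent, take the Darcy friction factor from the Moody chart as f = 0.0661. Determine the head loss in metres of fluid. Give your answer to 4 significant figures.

Q = 3.422 L/s = 3.422/1000 = 0.003422 m³/s.
Cross-sectional area A = πD²/4 = π(0.0693)²/4 = 0.003772 m²; mean velocity V = Q/A = 0.003422/0.003772 = 0.9072 m/s.
Reynolds number Re = ρVD/μ = 815.2 · 0.9072 · 0.0693 / 0.00235 = 2.181e+04.
Re > 4000 → turbulent; use the Moody-chart value f = 0.0661.
Total minor-loss coefficient ΣK = 1·0.46 + 4·9.1 = 36.9.
ΔP = [f·L/D + ΣK]·(ρV²/2) = [0.0661·23.08/0.0693 + 36.9]·(815.2·0.9072²/2) = [22.01 + 36.9]·335.5 = 1.975e+04 Pa.
Head loss h_f = ΔP/(ρg) = 1.975e+04/(815.2·9.81) = 2.470 m.

h_f ≈ 2.470 m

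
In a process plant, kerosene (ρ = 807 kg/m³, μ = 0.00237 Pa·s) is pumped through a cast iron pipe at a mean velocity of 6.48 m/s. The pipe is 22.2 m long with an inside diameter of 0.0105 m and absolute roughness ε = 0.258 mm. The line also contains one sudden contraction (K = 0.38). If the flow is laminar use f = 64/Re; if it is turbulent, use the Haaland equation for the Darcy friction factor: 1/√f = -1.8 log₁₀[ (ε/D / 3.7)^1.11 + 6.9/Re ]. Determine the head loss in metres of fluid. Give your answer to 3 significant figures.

Reynolds number Re = ρVD/μ = 807 · 6.48 · 0.0105 / 0.00237 = 2.317e+04.
Re > 4000 → turbulent. Relative roughness ε/D = 0.000258/0.0105 = 0.0246. Haaland: 1/√f = -1.8 log₁₀[(0.0246/3.7)^1.11 + 6.9/2.317e+04] = -1.8 log₁₀[0.00383 + 0.000298] = 4.293, so f = 0.05427.
Total minor-loss coefficient ΣK = 1·0.38 = 0.38.
ΔP = [f·L/D + ΣK]·(ρV²/2) = [0.05427·22.2/0.0105 + 0.38]·(807·6.48²/2) = [114.7 + 0.38]·1.694e+04 = 1.951e+06 Pa.
Head loss h_f = ΔP/(ρg) = 1.951e+06/(807·9.81) = 246 m.

h_f ≈ 246 m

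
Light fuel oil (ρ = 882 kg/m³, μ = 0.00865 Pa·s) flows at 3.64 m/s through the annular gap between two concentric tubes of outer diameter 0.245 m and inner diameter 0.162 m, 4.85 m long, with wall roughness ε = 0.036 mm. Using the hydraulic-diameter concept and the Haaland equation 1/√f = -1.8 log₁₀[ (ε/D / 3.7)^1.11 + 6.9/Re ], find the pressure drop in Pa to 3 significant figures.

ΔP ≈ 8250 Pa

Hydraulic diameter D_h = 4A/P = D_o - D_i = 0.245 - 0.162 = 0.083 m.
Re = ρVD_h/μ = 882·3.64·0.083/0.00865 = 3.081e+04.
ε/D_h = 3.6e-05/0.083 = 0.000434; Haaland gives 1/√f = -1.8 log₁₀[4.33e-05+0.000224] = 6.431, so f = 0.02418.
ΔP = f(L/D_h)(ρV²/2) = 0.02418·4.85/0.083·5843 = 8255 Pa.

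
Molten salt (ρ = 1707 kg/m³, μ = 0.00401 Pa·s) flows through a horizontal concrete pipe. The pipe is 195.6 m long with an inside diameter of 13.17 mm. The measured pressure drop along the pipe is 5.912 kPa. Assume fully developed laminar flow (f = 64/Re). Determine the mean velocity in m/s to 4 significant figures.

For laminar flow, f = 64/Re with Re = ρVD/μ, so Darcy-Weisbach reduces to ΔP = 32μLV/D². Solving for V: V = ΔP·D²/(32μL) = 5912·(0.01317)²/(32·0.00401·195.6) = 0.04085 m/s.
Check: Re = ρVD/μ = 1707·0.04085·0.01317/0.00401 = 229 < 2300, so the laminar assumption holds.

V ≈ 0.04085 m/s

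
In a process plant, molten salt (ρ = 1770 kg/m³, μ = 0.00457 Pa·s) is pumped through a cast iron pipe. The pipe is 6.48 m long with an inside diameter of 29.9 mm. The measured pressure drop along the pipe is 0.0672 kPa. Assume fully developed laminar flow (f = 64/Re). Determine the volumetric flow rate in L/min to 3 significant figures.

For laminar flow, f = 64/Re with Re = ρVD/μ, so Darcy-Weisbach reduces to ΔP = 32μLV/D². Solving for V: V = ΔP·D²/(32μL) = 67.2·(0.0299)²/(32·0.00457·6.48) = 0.0634 m/s.
Check: Re = ρVD/μ = 1770·0.0634·0.0299/0.00457 = 734.2 < 2300, so the laminar assumption holds.
Q = V·A = 0.0634·(π/4·0.0299²) = 4.451e-05 m³/s = 2.67 L/min.

Q ≈ 2.67 L/min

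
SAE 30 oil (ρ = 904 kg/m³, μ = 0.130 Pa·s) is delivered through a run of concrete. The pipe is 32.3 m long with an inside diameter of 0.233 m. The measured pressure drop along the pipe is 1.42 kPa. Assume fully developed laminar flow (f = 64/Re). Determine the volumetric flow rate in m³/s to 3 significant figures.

For laminar flow, f = 64/Re with Re = ρVD/μ, so Darcy-Weisbach reduces to ΔP = 32μLV/D². Solving for V: V = ΔP·D²/(32μL) = 1420·(0.233)²/(32·0.13·32.3) = 0.5737 m/s.
Check: Re = ρVD/μ = 904·0.5737·0.233/0.13 = 929.6 < 2300, so the laminar assumption holds.
Q = V·A = 0.5737·(π/4·0.233²) = 0.02446 m³/s = 0.0245 m³/s.

Q ≈ 0.0245 m³/s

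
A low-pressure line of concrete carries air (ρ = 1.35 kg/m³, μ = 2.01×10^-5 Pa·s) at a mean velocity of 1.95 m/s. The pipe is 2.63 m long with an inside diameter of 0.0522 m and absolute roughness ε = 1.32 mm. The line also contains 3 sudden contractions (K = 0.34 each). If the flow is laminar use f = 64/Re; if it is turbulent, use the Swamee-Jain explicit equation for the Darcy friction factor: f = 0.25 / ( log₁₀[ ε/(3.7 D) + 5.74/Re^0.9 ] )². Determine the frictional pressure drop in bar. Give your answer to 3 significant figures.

Reynolds number Re = ρVD/μ = 1.35 · 1.95 · 0.0522 / 2.01e-05 = 6837.
Re > 4000 → turbulent. Relative roughness ε/D = 0.00132/0.0522 = 0.0253. Swamee-Jain: f = 0.25/(log₁₀[0.0253/3.7 + 5.74/6837^0.9])² = 0.25/(log₁₀[0.00683 + 0.00203])² = 0.25/(-2.052)² = 0.05935.
Total minor-loss coefficient ΣK = 3·0.34 = 1.02.
ΔP = [f·L/D + ΣK]·(ρV²/2) = [0.05935·2.63/0.0522 + 1.02]·(1.35·1.95²/2) = [2.99 + 1.02]·2.567 = 10.29 Pa.
ΔP = 10.29 Pa = 1.03×10^-4 bar.

ΔP ≈ 1.03×10^-4 bar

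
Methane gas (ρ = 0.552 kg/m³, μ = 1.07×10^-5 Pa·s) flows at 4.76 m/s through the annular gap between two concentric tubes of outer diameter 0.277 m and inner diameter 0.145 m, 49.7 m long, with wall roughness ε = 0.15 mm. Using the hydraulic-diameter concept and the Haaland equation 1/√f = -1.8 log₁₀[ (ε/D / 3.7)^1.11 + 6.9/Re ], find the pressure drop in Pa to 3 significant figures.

ΔP ≈ 60.4 Pa

Hydraulic diameter D_h = 4A/P = D_o - D_i = 0.277 - 0.145 = 0.132 m.
Re = ρVD_h/μ = 0.552·4.76·0.132/1.07e-05 = 3.241e+04.
ε/D_h = 0.00015/0.132 = 0.00114; Haaland gives 1/√f = -1.8 log₁₀[0.000126+0.000213] = 6.246, so f = 0.02564.
ΔP = f(L/D_h)(ρV²/2) = 0.02564·49.7/0.132·6.253 = 60.36 Pa.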